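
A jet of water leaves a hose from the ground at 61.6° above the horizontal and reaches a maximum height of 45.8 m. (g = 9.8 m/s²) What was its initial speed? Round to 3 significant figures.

At maximum height v_y = 0, so (v₀ sin θ)² = 2 g H.
v₀ sin 61.6° = √(2 × 9.8 × 45.8) = 29.96 m/s.
v₀ = 29.96 / sin 61.6° = 29.96 / 0.8796 = 34.1 m/s.

34.1 m/s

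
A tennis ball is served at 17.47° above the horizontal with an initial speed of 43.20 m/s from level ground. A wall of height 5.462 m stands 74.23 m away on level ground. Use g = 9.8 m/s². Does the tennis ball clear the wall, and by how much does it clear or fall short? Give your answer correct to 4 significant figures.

Yes — it clears the wall by 2.000 m.

v_x = 43.20 cos 17.47° = 41.207 m/s; v_y0 = 43.20 sin 17.47° = 12.969 m/s.
Time to reach the wall: t = 74.23 / 41.207 = 1.8014 s.
Height at that point: y = 12.969×1.8014 − 4.900×1.8014² = 7.4617 m.
That is 7.4617 − 5.462 = 2.000 m above the top of the wall, so the tennis ball clears it.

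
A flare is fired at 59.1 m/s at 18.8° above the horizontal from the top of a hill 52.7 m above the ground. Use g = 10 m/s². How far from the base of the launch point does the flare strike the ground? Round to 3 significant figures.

317 m

Components: v_x = 59.1 cos 18.8° = 55.95 m/s, v_y = 59.1 sin 18.8° = 19.05 m/s.
Vertical: 0 = 52.7 + 19.05 t − ½(10) t² ⇒ 5.000 t² − 19.05 t − 52.7 = 0.
t = [19.05 + √(362.9 + 1054)] / 10.00 = 5.669 s.
Horizontal: R = v_x · t = 55.95 × 5.669 = 317 m.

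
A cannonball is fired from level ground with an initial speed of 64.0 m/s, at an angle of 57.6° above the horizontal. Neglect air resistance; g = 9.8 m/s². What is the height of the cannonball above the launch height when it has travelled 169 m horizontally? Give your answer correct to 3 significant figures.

147 m

v_x = 64.0 cos 57.6° = 34.29 m/s, v_y0 = 64.0 sin 57.6° = 54.04 m/s.
Time to reach x = 169 m: t = x / v_x = 169 / 34.29 = 4.929 s.
y = v_y0 t − ½ g t² = 54.04×4.929 − 4.900×4.929² = 147 m.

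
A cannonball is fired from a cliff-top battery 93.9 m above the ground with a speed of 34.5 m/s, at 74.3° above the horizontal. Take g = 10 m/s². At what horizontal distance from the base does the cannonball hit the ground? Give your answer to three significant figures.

Components: v_x = 34.5 cos 74.3° = 9.336 m/s, v_y = 34.5 sin 74.3° = 33.21 m/s.
Vertical: 0 = 93.9 + 33.21 t − ½(10) t² ⇒ 5.000 t² − 33.21 t − 93.9 = 0.
t = [33.21 + √(1103 + 1878)] / 10.00 = 8.781 s.
Horizontal: R = v_x · t = 9.336 × 8.781 = 82.0 m.

82.0 m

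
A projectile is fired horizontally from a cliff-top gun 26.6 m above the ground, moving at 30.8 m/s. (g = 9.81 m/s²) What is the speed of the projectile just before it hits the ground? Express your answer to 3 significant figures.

38.3 m/s

Fall time: t = √(2 × 26.6 / 9.81) = 2.329 s.
At impact: v_x = 30.8 m/s (unchanged), v_y = g t = 9.81 × 2.329 = 22.85 m/s.
Speed = √(v_x² + v_y²) = √(948.6 + 522.1) = 38.3 m/s.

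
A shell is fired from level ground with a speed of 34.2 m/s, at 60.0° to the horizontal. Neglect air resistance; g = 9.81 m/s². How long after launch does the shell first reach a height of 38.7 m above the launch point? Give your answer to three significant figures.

v_y0 = 34.2 sin 60.0° = 29.62 m/s.
Set y = v_y0 t − ½ g t² = 38.7: 4.905 t² − 29.62 t + 38.7 = 0.
t = [29.62 ± √(877.3 − 759.3)] / 9.81 = (29.62 ± 10.86) / 9.81, giving t = 1.91 s or t = 4.13 s.
The shell is on the way up at the first time, so t = 1.91 s.

1.91 s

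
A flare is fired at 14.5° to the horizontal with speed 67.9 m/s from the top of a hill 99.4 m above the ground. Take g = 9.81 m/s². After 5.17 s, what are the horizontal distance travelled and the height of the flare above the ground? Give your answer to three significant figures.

x = 340 m, y = 56.2 m

v_x = 67.9 cos 14.5° = 65.74 m/s; v_y0 = 67.9 sin 14.5° = 17.00 m/s.
x = v_x t = 65.74 × 5.17 = 340 m.
y = 99.4 + v_y0 t − ½ g t² = 56.2 m.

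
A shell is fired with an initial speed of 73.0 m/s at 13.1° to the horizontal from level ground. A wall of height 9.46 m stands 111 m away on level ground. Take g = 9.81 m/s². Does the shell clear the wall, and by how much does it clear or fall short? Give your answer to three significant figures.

Yes — it clears the wall by 4.42 m.

v_x = 73.0 cos 13.1° = 71.10 m/s; v_y0 = 73.0 sin 13.1° = 16.55 m/s.
Time to reach the wall: t = 111 / 71.10 = 1.561 s.
Height at that point: y = 16.55×1.561 − 4.905×1.561² = 13.88 m.
That is 13.88 − 9.46 = 4.42 m above the top of the wall, so the shell clears it.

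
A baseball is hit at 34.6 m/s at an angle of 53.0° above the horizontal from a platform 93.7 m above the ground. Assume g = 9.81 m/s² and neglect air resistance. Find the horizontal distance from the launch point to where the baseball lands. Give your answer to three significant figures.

Components: v_x = 34.6 cos 53.0° = 20.82 m/s, v_y = 34.6 sin 53.0° = 27.63 m/s.
Vertical: 0 = 93.7 + 27.63 t − ½(9.81) t² ⇒ 4.905 t² − 27.63 t − 93.7 = 0.
t = [27.63 + √(763.4 + 1838)] / 9.810 = 8.016 s.
Horizontal: R = v_x · t = 20.82 × 8.016 = 167 m.

167 m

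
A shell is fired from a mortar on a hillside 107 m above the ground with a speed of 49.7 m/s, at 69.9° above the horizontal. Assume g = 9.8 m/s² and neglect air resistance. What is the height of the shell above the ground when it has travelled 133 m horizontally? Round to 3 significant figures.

v_x = 49.7 cos 69.9° = 17.08 m/s, v_y0 = 49.7 sin 69.9° = 46.67 m/s.
Time to reach x = 133 m: t = x / v_x = 133 / 17.08 = 7.787 s.
y = 107 + v_y0 t − ½ g t² = 107 + 46.67×7.787 − 4.900×7.787² = 173 m.

173 m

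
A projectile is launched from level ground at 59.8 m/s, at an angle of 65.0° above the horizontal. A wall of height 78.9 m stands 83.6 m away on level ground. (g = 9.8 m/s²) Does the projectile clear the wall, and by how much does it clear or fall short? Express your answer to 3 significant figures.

v_x = 59.8 cos 65.0° = 25.27 m/s; v_y0 = 59.8 sin 65.0° = 54.20 m/s.
Time to reach the wall: t = 83.6 / 25.27 = 3.308 s.
Height at that point: y = 54.20×3.308 − 4.900×3.308² = 125.7 m.
That is 125.7 − 78.9 = 46.8 m above the top of the wall, so the projectile clears it.

Yes — it clears the wall by 46.8 m.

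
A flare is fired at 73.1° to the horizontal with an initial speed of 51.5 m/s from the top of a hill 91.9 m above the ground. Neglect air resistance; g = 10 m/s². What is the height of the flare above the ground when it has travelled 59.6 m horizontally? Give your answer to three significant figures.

v_x = 51.5 cos 73.1° = 14.97 m/s, v_y0 = 51.5 sin 73.1° = 49.28 m/s.
Time to reach x = 59.6 m: t = x / v_x = 59.6 / 14.97 = 3.981 s.
y = 91.9 + v_y0 t − ½ g t² = 91.9 + 49.28×3.981 − 5.000×3.981² = 209 m.

209 m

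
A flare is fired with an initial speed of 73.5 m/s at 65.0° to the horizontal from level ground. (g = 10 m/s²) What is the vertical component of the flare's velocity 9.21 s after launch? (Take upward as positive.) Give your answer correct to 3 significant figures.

Initial vertical component: v_y0 = 73.5 sin 65.0° = 66.61 m/s.
v_y(t) = v_y0 − g t = 66.61 − 10 × 9.21 = -25.5 m/s.

-25.5 m/s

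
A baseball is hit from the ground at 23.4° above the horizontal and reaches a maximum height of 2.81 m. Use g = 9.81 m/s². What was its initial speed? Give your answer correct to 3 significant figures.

At maximum height v_y = 0, so (v₀ sin θ)² = 2 g H.
v₀ sin 23.4° = √(2 × 9.81 × 2.81) = 7.425 m/s.
v₀ = 7.425 / sin 23.4° = 7.425 / 0.3971 = 18.7 m/s.

18.7 m/s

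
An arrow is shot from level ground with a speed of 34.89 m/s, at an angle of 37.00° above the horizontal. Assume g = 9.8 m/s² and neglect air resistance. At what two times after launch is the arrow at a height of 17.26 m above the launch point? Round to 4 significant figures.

1.109 s and 3.176 s

v_y0 = 34.89 sin 37.00° = 20.997 m/s.
Set y = v_y0 t − ½ g t² = 17.26: 4.900 t² − 20.997 t + 17.26 = 0.
t = [20.997 ± √(440.87 − 338.30)] / 9.8 = (20.997 ± 10.128) / 9.8, giving t = 1.109 s or t = 3.176 s.
So the arrow is at 17.26 m at t = 1.109 s (rising) and t = 3.176 s (falling).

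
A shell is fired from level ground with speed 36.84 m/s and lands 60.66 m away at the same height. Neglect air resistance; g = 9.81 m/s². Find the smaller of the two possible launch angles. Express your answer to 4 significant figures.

13.00°

Level-ground range: R = v₀² sin(2θ)/g ⇒ sin 2θ = R g / v₀² = 60.66×9.81/36.84² = 0.4385.
2θ = arcsin(0.4385) = 26.008° or 180° − 26.008° = 153.992°.
So θ = 13.00° or θ = 77.00°.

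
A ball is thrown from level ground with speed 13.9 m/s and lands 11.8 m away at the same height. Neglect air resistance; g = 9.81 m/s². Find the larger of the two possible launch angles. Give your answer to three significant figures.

Level-ground range: R = v₀² sin(2θ)/g ⇒ sin 2θ = R g / v₀² = 11.8×9.81/13.9² = 0.5991.
2θ = arcsin(0.5991) = 36.81° or 180° − 36.81° = 143.19°.
So θ = 18.4° or θ = 71.6°.

71.6°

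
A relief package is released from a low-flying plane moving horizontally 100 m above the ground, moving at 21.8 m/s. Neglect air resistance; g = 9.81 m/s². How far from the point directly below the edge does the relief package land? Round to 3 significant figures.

Initial vertical velocity is zero, so the fall time comes from h = ½ g t²: t = √(2 × 100 / 9.81) = 4.515 s.
Horizontal motion is uniform at 21.8 m/s, so x = 21.8 × 4.515 = 98.4 m.

98.4 m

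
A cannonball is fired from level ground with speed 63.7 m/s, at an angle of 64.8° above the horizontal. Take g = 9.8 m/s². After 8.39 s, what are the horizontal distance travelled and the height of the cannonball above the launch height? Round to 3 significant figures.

x = 228 m, y = 139 m

v_x = 63.7 cos 64.8° = 27.12 m/s; v_y0 = 63.7 sin 64.8° = 57.64 m/s.
x = v_x t = 27.12 × 8.39 = 228 m.
y = v_y0 t − ½ g t² = 57.64×8.39 − 4.900×8.39² = 139 m.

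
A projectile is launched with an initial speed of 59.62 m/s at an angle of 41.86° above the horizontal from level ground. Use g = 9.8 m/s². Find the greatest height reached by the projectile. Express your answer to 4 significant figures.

80.76 m

Vertical component of launch velocity: v_y = 59.62 sin 41.86° = 39.785 m/s.
At the highest point the vertical velocity is zero, so v_y² = 2 g h_max.
h_max = (39.785)² / (2 × 9.8) = 1582.8 / 19.60 = 80.76 m.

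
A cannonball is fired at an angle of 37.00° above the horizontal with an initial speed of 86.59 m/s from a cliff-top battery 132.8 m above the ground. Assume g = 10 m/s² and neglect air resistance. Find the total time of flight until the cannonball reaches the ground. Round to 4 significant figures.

Vertical component: v_y = 86.59 sin 37.00° = 52.111 m/s.
Taking up as positive with launch at y = 132.8 m, landing at y = 0: 0 = 132.8 + 52.111 t − ½(10) t².
Solving 5.000 t² − 52.111 t − 132.8 = 0 gives t = [52.111 + √(52.111² + 4·5.000·132.8)] / 10.00 = 12.54 s.

12.54 s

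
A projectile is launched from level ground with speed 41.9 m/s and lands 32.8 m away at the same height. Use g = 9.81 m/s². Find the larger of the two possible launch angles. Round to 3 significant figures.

Level-ground range: R = v₀² sin(2θ)/g ⇒ sin 2θ = R g / v₀² = 32.8×9.81/41.9² = 0.1833.
2θ = arcsin(0.1833) = 10.56° or 180° − 10.56° = 169.44°.
So θ = 5.28° or θ = 84.7°.

84.7°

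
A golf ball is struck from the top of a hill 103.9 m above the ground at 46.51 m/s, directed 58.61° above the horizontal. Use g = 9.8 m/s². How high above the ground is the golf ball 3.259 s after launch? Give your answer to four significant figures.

181.2 m

v_y0 = 46.51 sin 58.61° = 39.703 m/s.
y(t) = 103.9 + v_y0 t − ½ g t² = 103.9 + 39.703×3.259 − ½×9.8×3.259² = 181.2 m.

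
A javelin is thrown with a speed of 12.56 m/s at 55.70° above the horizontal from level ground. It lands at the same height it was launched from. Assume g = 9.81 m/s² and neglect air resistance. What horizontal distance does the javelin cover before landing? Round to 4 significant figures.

14.97 m

For level ground, R = v₀² sin(2θ) / g.
sin(2 × 55.70°) = sin 111.40° = 0.9311.
R = (12.56)² × 0.9311 / 9.81 = 14.97 m.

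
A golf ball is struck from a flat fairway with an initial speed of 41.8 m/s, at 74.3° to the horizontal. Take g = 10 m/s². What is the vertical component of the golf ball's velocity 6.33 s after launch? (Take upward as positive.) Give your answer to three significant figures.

-23.1 m/s

Initial vertical component: v_y0 = 41.8 sin 74.3° = 40.24 m/s.
v_y(t) = v_y0 − g t = 40.24 − 10 × 6.33 = -23.1 m/s.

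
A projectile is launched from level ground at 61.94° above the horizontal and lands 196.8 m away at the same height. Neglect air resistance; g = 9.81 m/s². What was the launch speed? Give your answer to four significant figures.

48.22 m/s

On level ground, R = v₀² sin(2θ) / g, so v₀ = √(R g / sin 2θ).
sin(2 × 61.94°) = 0.8302.
v₀ = √(196.8 × 9.81 / 0.8302) = √2325.5 = 48.22 m/s.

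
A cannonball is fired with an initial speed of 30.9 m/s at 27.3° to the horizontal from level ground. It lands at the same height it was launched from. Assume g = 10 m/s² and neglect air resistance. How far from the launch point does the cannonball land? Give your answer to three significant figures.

77.8 m

Components: v_x = 30.9 cos 27.3° = 27.46 m/s, v_y = 30.9 sin 27.3° = 14.17 m/s.
Time of flight (same landing height): t = 2 v_y / g = 2 × 14.17 / 10 = 2.834 s.
Range: R = v_x · t = 27.46 × 2.834 = 77.8 m.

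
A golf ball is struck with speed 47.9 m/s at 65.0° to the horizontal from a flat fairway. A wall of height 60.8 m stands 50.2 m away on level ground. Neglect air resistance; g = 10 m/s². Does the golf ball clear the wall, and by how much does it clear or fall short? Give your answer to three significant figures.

Yes — it clears the wall by 16.1 m.

v_x = 47.9 cos 65.0° = 20.24 m/s; v_y0 = 47.9 sin 65.0° = 43.41 m/s.
Time to reach the wall: t = 50.2 / 20.24 = 2.480 s.
Height at that point: y = 43.41×2.480 − 5.000×2.480² = 76.90 m.
That is 76.90 − 60.8 = 16.1 m above the top of the wall, so the golf ball clears it.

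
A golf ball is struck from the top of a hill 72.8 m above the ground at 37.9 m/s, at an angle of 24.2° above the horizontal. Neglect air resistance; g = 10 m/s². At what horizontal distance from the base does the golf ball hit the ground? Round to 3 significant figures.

Components: v_x = 37.9 cos 24.2° = 34.57 m/s, v_y = 37.9 sin 24.2° = 15.54 m/s.
Vertical: 0 = 72.8 + 15.54 t − ½(10) t² ⇒ 5.000 t² − 15.54 t − 72.8 = 0.
t = [15.54 + √(241.5 + 1456)] / 10.00 = 5.674 s.
Horizontal: R = v_x · t = 34.57 × 5.674 = 196 m.

196 m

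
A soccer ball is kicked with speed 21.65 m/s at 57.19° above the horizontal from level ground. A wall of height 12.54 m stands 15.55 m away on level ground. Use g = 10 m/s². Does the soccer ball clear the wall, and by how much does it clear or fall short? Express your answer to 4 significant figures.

v_x = 21.65 cos 57.19° = 11.731 m/s; v_y0 = 21.65 sin 57.19° = 18.196 m/s.
Time to reach the wall: t = 15.55 / 11.731 = 1.3255 s.
Height at that point: y = 18.196×1.3255 − 5.000×1.3255² = 15.334 m.
That is 15.334 − 12.54 = 2.794 m above the top of the wall, so the soccer ball clears it.

Yes — it clears the wall by 2.794 m.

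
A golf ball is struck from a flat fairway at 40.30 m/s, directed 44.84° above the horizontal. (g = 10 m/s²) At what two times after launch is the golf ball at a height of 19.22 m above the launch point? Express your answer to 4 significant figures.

v_y0 = 40.30 sin 44.84° = 28.417 m/s.
Set y = v_y0 t − ½ g t² = 19.22: 5.000 t² − 28.417 t + 19.22 = 0.
t = [28.417 ± √(807.53 − 384.40)] / 10 = (28.417 ± 20.570) / 10, giving t = 0.7847 s or t = 4.899 s.
So the golf ball is at 19.22 m at t = 0.7847 s (rising) and t = 4.899 s (falling).

0.7847 s and 4.899 s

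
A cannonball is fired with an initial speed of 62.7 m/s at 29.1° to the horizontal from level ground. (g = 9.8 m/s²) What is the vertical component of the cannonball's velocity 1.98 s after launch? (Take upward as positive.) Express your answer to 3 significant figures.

11.1 m/s

Initial vertical component: v_y0 = 62.7 sin 29.1° = 30.49 m/s.
v_y(t) = v_y0 − g t = 30.49 − 9.8 × 1.98 = 11.1 m/s.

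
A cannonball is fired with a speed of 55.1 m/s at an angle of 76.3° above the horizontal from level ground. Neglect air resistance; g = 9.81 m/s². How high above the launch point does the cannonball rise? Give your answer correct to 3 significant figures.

146 m

Vertical component of launch velocity: v_y = 55.1 sin 76.3° = 53.53 m/s.
At the highest point the vertical velocity is zero, so v_y² = 2 g h_max.
h_max = (53.53)² / (2 × 9.81) = 2865 / 19.62 = 146 m.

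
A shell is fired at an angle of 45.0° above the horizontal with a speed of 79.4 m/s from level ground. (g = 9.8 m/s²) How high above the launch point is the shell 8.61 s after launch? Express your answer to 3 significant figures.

v_y0 = 79.4 sin 45.0° = 56.14 m/s.
y(t) = v_y0 t − ½ g t² = 56.14×8.61 − 4.900×8.61² = 120 m.

120 m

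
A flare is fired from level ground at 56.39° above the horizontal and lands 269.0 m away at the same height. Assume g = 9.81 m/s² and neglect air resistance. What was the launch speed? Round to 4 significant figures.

On level ground, R = v₀² sin(2θ) / g, so v₀ = √(R g / sin 2θ).
sin(2 × 56.39°) = 0.9220.
v₀ = √(269.0 × 9.81 / 0.9220) = √2862.1 = 53.50 m/s.

53.50 m/s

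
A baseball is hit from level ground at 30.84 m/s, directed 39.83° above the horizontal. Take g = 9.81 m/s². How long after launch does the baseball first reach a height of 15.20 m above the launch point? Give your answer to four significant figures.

1.036 s

v_y0 = 30.84 sin 39.83° = 19.753 m/s.
Set y = v_y0 t − ½ g t² = 15.20: 4.905 t² − 19.753 t + 15.20 = 0.
t = [19.753 ± √(390.18 − 298.22)] / 9.81 = (19.753 ± 9.5896) / 9.81, giving t = 1.036 s or t = 2.991 s.
The baseball is on the way up at the first time, so t = 1.036 s.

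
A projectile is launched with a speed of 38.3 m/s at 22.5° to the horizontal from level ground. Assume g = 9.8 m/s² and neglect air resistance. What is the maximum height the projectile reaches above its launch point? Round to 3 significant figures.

Vertical component of launch velocity: v_y = 38.3 sin 22.5° = 14.66 m/s.
At the highest point the vertical velocity is zero, so v_y² = 2 g h_max.
h_max = (14.66)² / (2 × 9.8) = 214.9 / 19.60 = 11.0 m.

11.0 m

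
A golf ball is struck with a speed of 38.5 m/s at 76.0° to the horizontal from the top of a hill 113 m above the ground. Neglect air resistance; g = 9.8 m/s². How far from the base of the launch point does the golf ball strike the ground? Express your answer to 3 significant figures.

92.6 m

Components: v_x = 38.5 cos 76.0° = 9.314 m/s, v_y = 38.5 sin 76.0° = 37.36 m/s.
Vertical: 0 = 113 + 37.36 t − ½(9.8) t² ⇒ 4.900 t² − 37.36 t − 113 = 0.
t = [37.36 + √(1396 + 2215)] / 9.800 = 9.944 s.
Horizontal: R = v_x · t = 9.314 × 9.944 = 92.6 m.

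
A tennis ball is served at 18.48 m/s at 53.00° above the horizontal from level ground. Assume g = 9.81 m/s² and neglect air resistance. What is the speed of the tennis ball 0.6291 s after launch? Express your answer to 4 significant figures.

v_x = 18.48 cos 53.00° = 11.122 m/s (constant).
v_y(t) = 18.48 sin 53.00° − g t = 14.759 − 9.81 × 0.6291 = 8.5875 m/s.
Speed = √(v_x² + v_y²) = √(123.70 + 73.745) = 14.05 m/s.

14.05 m/s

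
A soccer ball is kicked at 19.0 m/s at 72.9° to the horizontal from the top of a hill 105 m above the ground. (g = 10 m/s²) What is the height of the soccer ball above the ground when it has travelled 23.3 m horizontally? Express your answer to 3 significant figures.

v_x = 19.0 cos 72.9° = 5.587 m/s, v_y0 = 19.0 sin 72.9° = 18.16 m/s.
Time to reach x = 23.3 m: t = x / v_x = 23.3 / 5.587 = 4.170 s.
y = 105 + v_y0 t − ½ g t² = 105 + 18.16×4.170 − 5.000×4.170² = 93.8 m.

93.8 m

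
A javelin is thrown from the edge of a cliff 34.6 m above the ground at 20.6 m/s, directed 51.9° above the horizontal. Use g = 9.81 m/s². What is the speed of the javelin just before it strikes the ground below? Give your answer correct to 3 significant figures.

33.2 m/s

v_x = 20.6 cos 51.9° = 12.71 m/s is unchanged throughout.
For the vertical component, v_y² = v_y0² + 2 g h = (16.21)² + 2×9.81×34.6 = 941.6, so |v_y| = 30.69 m/s.
Impact speed = √(v_x² + v_y²) = √(161.5 + 941.6) = 33.2 m/s.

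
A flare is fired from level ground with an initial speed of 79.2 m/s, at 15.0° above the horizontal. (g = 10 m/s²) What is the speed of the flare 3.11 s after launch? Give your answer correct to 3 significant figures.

v_x = 79.2 cos 15.0° = 76.50 m/s (constant).
v_y(t) = 79.2 sin 15.0° − g t = 20.50 − 10 × 3.11 = -10.60 m/s.
Speed = √(v_x² + v_y²) = √(5852 + 112.4) = 77.2 m/s.

77.2 m/s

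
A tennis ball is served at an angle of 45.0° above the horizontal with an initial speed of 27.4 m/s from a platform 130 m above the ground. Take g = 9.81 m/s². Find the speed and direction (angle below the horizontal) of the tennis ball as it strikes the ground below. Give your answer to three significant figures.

v_x = 27.4 cos 45.0° = 19.37 m/s (constant).
|v_y| at impact = √((19.37)² + 2×9.81×130) = 54.09 m/s.
Speed = √(19.37² + 54.09²) = 57.5 m/s; angle = arctan(54.09/19.37) = 70.3° below horizontal.

57.5 m/s at 70.3° below the horizontal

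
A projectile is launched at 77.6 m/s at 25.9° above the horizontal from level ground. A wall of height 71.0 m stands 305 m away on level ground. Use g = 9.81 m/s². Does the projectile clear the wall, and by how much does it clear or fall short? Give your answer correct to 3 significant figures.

No — it falls 16.5 m short of clearing the wall.

v_x = 77.6 cos 25.9° = 69.81 m/s; v_y0 = 77.6 sin 25.9° = 33.90 m/s.
Time to reach the wall: t = 305 / 69.81 = 4.369 s.
Height at that point: y = 33.90×4.369 − 4.905×4.369² = 54.48 m.
That is 71.0 − 54.48 = 16.5 m below the top of the wall, so the projectile does not clear it.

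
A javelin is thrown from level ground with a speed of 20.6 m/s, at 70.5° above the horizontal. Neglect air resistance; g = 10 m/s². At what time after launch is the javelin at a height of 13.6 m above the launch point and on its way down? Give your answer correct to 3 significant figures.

v_y0 = 20.6 sin 70.5° = 19.42 m/s.
Set y = v_y0 t − ½ g t² = 13.6: 5.000 t² − 19.42 t + 13.6 = 0.
t = [19.42 ± √(377.1 − 272.0)] / 10 = (19.42 ± 10.25) / 10, giving t = 0.917 s or t = 2.97 s.
On the way down corresponds to the larger root: t = 2.97 s.

2.97 s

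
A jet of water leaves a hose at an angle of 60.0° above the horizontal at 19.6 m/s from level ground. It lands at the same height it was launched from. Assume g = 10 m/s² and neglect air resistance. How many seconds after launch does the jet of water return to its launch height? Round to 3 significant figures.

Vertical component: v_y = 19.6 sin 60.0° = 16.97 m/s.
For a projectile landing at launch height, time of flight is t = 2 v_y / g = 2 × 16.97 / 10 = 3.39 s.

3.39 s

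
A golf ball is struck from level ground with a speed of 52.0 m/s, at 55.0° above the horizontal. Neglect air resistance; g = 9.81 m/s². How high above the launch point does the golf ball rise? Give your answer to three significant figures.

Vertical component of launch velocity: v_y = 52.0 sin 55.0° = 42.60 m/s.
At the highest point the vertical velocity is zero, so v_y² = 2 g h_max.
h_max = (42.60)² / (2 × 9.81) = 1815 / 19.62 = 92.5 m.

92.5 m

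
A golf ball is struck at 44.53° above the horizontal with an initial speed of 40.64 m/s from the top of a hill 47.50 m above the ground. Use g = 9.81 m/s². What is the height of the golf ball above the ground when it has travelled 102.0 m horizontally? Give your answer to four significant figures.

v_x = 40.64 cos 44.53° = 28.972 m/s, v_y0 = 40.64 sin 44.53° = 28.500 m/s.
Time to reach x = 102.0 m: t = x / v_x = 102.0 / 28.972 = 3.5206 s.
y = 47.50 + v_y0 t − ½ g t² = 47.50 + 28.500×3.5206 − 4.905×3.5206² = 87.04 m.

87.04 m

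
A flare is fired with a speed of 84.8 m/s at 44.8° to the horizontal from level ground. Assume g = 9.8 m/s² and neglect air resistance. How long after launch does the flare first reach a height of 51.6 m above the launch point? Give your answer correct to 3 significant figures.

0.935 s

v_y0 = 84.8 sin 44.8° = 59.75 m/s.
Set y = v_y0 t − ½ g t² = 51.6: 4.900 t² − 59.75 t + 51.6 = 0.
t = [59.75 ± √(3570 − 1011)] / 9.8 = (59.75 ± 50.59) / 9.8, giving t = 0.935 s or t = 11.3 s.
The flare is on the way up at the first time, so t = 0.935 s.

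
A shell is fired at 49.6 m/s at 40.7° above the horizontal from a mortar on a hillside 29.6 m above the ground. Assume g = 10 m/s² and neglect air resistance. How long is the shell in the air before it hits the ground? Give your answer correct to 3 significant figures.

Vertical component: v_y = 49.6 sin 40.7° = 32.34 m/s.
Taking up as positive with launch at y = 29.6 m, landing at y = 0: 0 = 29.6 + 32.34 t − ½(10) t².
Solving 5.000 t² − 32.34 t − 29.6 = 0 gives t = [32.34 + √(32.34² + 4·5.000·29.6)] / 10.00 = 7.28 s.

7.28 s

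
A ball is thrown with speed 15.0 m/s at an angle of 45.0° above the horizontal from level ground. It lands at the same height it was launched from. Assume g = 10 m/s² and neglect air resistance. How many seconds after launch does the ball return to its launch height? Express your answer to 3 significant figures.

Vertical component: v_y = 15.0 sin 45.0° = 10.61 m/s.
For a projectile landing at launch height, time of flight is t = 2 v_y / g = 2 × 10.61 / 10 = 2.12 s.

2.12 s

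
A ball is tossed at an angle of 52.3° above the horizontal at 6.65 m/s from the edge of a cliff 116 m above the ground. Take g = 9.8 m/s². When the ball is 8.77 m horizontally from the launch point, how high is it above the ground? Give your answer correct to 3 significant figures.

v_x = 6.65 cos 52.3° = 4.067 m/s, v_y0 = 6.65 sin 52.3° = 5.262 m/s.
Time to reach x = 8.77 m: t = x / v_x = 8.77 / 4.067 = 2.156 s.
y = 116 + v_y0 t − ½ g t² = 116 + 5.262×2.156 − 4.900×2.156² = 105 m.

105 m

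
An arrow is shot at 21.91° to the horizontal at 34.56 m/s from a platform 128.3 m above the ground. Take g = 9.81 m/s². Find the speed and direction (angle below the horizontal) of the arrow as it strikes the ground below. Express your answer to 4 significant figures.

60.92 m/s at 58.24° below the horizontal

v_x = 34.56 cos 21.91° = 32.064 m/s (constant).
|v_y| at impact = √((12.896)² + 2×9.81×128.3) = 51.803 m/s.
Speed = √(32.064² + 51.803²) = 60.92 m/s; angle = arctan(51.803/32.064) = 58.24° below horizontal.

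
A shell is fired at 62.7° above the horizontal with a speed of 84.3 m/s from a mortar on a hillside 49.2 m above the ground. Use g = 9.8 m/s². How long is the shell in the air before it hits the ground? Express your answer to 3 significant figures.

15.9 s

Vertical component: v_y = 84.3 sin 62.7° = 74.91 m/s.
Taking up as positive with launch at y = 49.2 m, landing at y = 0: 0 = 49.2 + 74.91 t − ½(9.8) t².
Solving 4.900 t² − 74.91 t − 49.2 = 0 gives t = [74.91 + √(74.91² + 4·4.900·49.2)] / 9.800 = 15.9 s.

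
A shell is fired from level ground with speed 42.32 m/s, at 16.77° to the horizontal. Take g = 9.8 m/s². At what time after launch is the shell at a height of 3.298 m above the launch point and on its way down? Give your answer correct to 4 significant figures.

v_y0 = 42.32 sin 16.77° = 12.211 m/s.
Set y = v_y0 t − ½ g t² = 3.298: 4.900 t² − 12.211 t + 3.298 = 0.
t = [12.211 ± √(149.11 − 64.641)] / 9.8 = (12.211 ± 9.1907) / 9.8, giving t = 0.3082 s or t = 2.184 s.
On the way down corresponds to the larger root: t = 2.184 s.

2.184 s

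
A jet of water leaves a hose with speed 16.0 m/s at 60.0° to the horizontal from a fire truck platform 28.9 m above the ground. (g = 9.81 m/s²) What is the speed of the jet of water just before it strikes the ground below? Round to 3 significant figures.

28.7 m/s

v_x = 16.0 cos 60.0° = 8.000 m/s is unchanged throughout.
For the vertical component, v_y² = v_y0² + 2 g h = (13.86)² + 2×9.81×28.9 = 759.1, so |v_y| = 27.55 m/s.
Impact speed = √(v_x² + v_y²) = √(64.00 + 759.1) = 28.7 m/s.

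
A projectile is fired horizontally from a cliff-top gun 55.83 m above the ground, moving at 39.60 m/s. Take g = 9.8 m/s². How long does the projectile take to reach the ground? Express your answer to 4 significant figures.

The horizontal speed doesn't affect the fall. With v_y0 = 0, h = ½ g t².
t = √(2 × 55.83 / 9.8) = √11.394 = 3.375 s.

3.375 s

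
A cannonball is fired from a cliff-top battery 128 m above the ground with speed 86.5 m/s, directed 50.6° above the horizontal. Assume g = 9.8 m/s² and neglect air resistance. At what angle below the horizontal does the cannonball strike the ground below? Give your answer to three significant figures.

56.7°

v_x = 86.5 cos 50.6° = 54.90 m/s.
At impact |v_y| = √(v_y0² + 2 g h) = √(66.84² + 2×9.8×128) = 83.52 m/s.
Angle below horizontal = arctan(|v_y| / v_x) = arctan(83.52 / 54.90) = 56.7°.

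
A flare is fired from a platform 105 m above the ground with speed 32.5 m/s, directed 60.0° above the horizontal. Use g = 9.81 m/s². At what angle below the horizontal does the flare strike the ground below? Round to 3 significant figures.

v_x = 32.5 cos 60.0° = 16.25 m/s.
At impact |v_y| = √(v_y0² + 2 g h) = √(28.15² + 2×9.81×105) = 53.41 m/s.
Angle below horizontal = arctan(|v_y| / v_x) = arctan(53.41 / 16.25) = 73.1°.

73.1°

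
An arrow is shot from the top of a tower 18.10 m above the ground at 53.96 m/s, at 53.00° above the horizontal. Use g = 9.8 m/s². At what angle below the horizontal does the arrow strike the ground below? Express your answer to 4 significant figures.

v_x = 53.96 cos 53.00° = 32.474 m/s.
At impact |v_y| = √(v_y0² + 2 g h) = √(43.094² + 2×9.8×18.10) = 47.030 m/s.
Angle below horizontal = arctan(|v_y| / v_x) = arctan(47.030 / 32.474) = 55.38°.

55.38°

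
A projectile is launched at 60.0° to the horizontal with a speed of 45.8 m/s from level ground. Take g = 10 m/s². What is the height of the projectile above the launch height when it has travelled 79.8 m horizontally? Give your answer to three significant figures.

v_x = 45.8 cos 60.0° = 22.90 m/s, v_y0 = 45.8 sin 60.0° = 39.66 m/s.
Time to reach x = 79.8 m: t = x / v_x = 79.8 / 22.90 = 3.485 s.
y = v_y0 t − ½ g t² = 39.66×3.485 − 5.000×3.485² = 77.5 m.

77.5 m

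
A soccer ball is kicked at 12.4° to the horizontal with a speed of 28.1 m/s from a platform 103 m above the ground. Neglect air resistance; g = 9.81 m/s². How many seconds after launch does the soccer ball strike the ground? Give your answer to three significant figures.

5.24 s

Vertical component: v_y = 28.1 sin 12.4° = 6.034 m/s.
Taking up as positive with launch at y = 103 m, landing at y = 0: 0 = 103 + 6.034 t − ½(9.81) t².
Solving 4.905 t² − 6.034 t − 103 = 0 gives t = [6.034 + √(6.034² + 4·4.905·103)] / 9.810 = 5.24 s.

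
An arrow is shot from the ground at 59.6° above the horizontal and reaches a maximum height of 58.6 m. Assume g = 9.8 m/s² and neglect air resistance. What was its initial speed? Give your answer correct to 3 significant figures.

At maximum height v_y = 0, so (v₀ sin θ)² = 2 g H.
v₀ sin 59.6° = √(2 × 9.8 × 58.6) = 33.89 m/s.
v₀ = 33.89 / sin 59.6° = 33.89 / 0.8625 = 39.3 m/s.

39.3 m/s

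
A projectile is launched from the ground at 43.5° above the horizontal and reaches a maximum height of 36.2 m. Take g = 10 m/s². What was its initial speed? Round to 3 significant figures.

At maximum height v_y = 0, so (v₀ sin θ)² = 2 g H.
v₀ sin 43.5° = √(2 × 10 × 36.2) = 26.91 m/s.
v₀ = 26.91 / sin 43.5° = 26.91 / 0.6884 = 39.1 m/s.

39.1 m/s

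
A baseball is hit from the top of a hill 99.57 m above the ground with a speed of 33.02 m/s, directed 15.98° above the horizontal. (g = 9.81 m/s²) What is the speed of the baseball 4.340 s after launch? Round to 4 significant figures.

v_x = 33.02 cos 15.98° = 31.744 m/s (constant).
v_y(t) = 33.02 sin 15.98° − g t = 9.0905 − 9.81 × 4.340 = -33.485 m/s.
Speed = √(v_x² + v_y²) = √(1007.7 + 1121.2) = 46.14 m/s.

46.14 m/s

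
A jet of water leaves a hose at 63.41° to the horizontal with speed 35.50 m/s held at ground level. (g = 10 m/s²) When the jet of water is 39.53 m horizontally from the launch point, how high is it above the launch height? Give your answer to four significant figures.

v_x = 35.50 cos 63.41° = 15.890 m/s, v_y0 = 35.50 sin 63.41° = 31.745 m/s.
Time to reach x = 39.53 m: t = x / v_x = 39.53 / 15.890 = 2.4877 s.
y = v_y0 t − ½ g t² = 31.745×2.4877 − 5.000×2.4877² = 48.03 m.

48.03 m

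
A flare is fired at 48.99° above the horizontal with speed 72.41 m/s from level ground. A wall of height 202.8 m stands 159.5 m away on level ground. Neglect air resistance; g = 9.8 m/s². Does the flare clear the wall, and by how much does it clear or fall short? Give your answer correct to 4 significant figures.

No — it falls 74.60 m short of clearing the wall.

v_x = 72.41 cos 48.99° = 47.515 m/s; v_y0 = 72.41 sin 48.99° = 54.640 m/s.
Time to reach the wall: t = 159.5 / 47.515 = 3.3568 s.
Height at that point: y = 54.640×3.3568 − 4.900×3.3568² = 128.20 m.
That is 202.8 − 128.20 = 74.60 m below the top of the wall, so the flare does not clear it.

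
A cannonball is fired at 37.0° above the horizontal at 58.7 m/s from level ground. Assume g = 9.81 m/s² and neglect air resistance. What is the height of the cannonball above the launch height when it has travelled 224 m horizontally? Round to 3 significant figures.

v_x = 58.7 cos 37.0° = 46.88 m/s, v_y0 = 58.7 sin 37.0° = 35.33 m/s.
Time to reach x = 224 m: t = x / v_x = 224 / 46.88 = 4.778 s.
y = v_y0 t − ½ g t² = 35.33×4.778 − 4.905×4.778² = 56.8 m.

56.8 m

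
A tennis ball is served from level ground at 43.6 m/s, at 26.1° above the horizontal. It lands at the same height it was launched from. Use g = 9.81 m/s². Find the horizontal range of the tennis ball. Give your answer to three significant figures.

153 m

For level ground, R = v₀² sin(2θ) / g.
sin(2 × 26.1°) = sin 52.20° = 0.7902.
R = (43.6)² × 0.7902 / 9.81 = 153 m.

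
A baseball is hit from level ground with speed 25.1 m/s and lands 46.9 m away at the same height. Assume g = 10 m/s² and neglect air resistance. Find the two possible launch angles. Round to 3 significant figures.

24.1° and 65.9°

Level-ground range: R = v₀² sin(2θ)/g ⇒ sin 2θ = R g / v₀² = 46.9×10/25.1² = 0.7444.
2θ = arcsin(0.7444) = 48.11° or 180° − 48.11° = 131.89°.
So θ = 24.1° or θ = 65.9°.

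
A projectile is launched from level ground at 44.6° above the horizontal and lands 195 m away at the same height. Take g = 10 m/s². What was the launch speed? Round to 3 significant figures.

44.2 m/s

On level ground, R = v₀² sin(2θ) / g, so v₀ = √(R g / sin 2θ).
sin(2 × 44.6°) = 0.9999.
v₀ = √(195 × 10 / 0.9999) = √1950 = 44.2 m/s.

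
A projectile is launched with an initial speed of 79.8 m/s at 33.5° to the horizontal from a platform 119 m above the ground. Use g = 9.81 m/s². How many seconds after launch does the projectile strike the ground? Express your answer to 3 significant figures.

11.2 s

Vertical component: v_y = 79.8 sin 33.5° = 44.04 m/s.
Taking up as positive with launch at y = 119 m, landing at y = 0: 0 = 119 + 44.04 t − ½(9.81) t².
Solving 4.905 t² − 44.04 t − 119 = 0 gives t = [44.04 + √(44.04² + 4·4.905·119)] / 9.810 = 11.2 s.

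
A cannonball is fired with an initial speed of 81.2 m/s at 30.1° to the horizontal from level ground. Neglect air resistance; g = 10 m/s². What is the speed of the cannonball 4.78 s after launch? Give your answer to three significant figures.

70.6 m/s

v_x = 81.2 cos 30.1° = 70.25 m/s (constant).
v_y(t) = 81.2 sin 30.1° − g t = 40.72 − 10 × 4.78 = -7.080 m/s.
Speed = √(v_x² + v_y²) = √(4935 + 50.13) = 70.6 m/s.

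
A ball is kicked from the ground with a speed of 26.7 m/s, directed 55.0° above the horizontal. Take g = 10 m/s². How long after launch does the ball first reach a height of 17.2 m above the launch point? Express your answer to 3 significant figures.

v_y0 = 26.7 sin 55.0° = 21.87 m/s.
Set y = v_y0 t − ½ g t² = 17.2: 5.000 t² − 21.87 t + 17.2 = 0.
t = [21.87 ± √(478.3 − 344.0)] / 10 = (21.87 ± 11.59) / 10, giving t = 1.03 s or t = 3.35 s.
The ball is on the way up at the first time, so t = 1.03 s.

1.03 s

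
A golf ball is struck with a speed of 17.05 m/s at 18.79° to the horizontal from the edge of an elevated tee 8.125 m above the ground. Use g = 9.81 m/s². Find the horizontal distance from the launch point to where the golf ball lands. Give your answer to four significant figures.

31.69 m

Components: v_x = 17.05 cos 18.79° = 16.141 m/s, v_y = 17.05 sin 18.79° = 5.4918 m/s.
Vertical: 0 = 8.125 + 5.4918 t − ½(9.81) t² ⇒ 4.905 t² − 5.4918 t − 8.125 = 0.
t = [5.4918 + √(30.160 + 159.41)] / 9.810 = 1.9633 s.
Horizontal: R = v_x · t = 16.141 × 1.9633 = 31.69 m.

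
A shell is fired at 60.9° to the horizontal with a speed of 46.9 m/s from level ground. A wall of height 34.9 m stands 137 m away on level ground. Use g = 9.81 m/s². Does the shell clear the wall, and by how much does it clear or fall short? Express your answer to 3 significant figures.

Yes — it clears the wall by 34.3 m.

v_x = 46.9 cos 60.9° = 22.81 m/s; v_y0 = 46.9 sin 60.9° = 40.98 m/s.
Time to reach the wall: t = 137 / 22.81 = 6.006 s.
Height at that point: y = 40.98×6.006 − 4.905×6.006² = 69.19 m.
That is 69.19 − 34.9 = 34.3 m above the top of the wall, so the shell clears it.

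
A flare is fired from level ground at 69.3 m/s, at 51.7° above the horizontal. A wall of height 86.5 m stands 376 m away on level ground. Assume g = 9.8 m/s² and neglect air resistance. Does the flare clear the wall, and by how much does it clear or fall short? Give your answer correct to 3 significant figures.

v_x = 69.3 cos 51.7° = 42.95 m/s; v_y0 = 69.3 sin 51.7° = 54.39 m/s.
Time to reach the wall: t = 376 / 42.95 = 8.754 s.
Height at that point: y = 54.39×8.754 − 4.900×8.754² = 100.6 m.
That is 100.6 − 86.5 = 14.1 m above the top of the wall, so the flare clears it.

Yes — it clears the wall by 14.1 m.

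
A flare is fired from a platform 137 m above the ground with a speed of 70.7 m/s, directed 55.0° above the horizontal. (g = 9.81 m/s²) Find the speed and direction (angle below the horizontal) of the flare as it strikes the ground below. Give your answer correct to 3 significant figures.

87.7 m/s at 62.4° below the horizontal

v_x = 70.7 cos 55.0° = 40.55 m/s (constant).
|v_y| at impact = √((57.91)² + 2×9.81×137) = 77.73 m/s.
Speed = √(40.55² + 77.73²) = 87.7 m/s; angle = arctan(77.73/40.55) = 62.4° below horizontal.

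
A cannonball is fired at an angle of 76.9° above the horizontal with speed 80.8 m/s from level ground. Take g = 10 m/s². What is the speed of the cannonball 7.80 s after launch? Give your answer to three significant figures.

v_x = 80.8 cos 76.9° = 18.31 m/s (constant).
v_y(t) = 80.8 sin 76.9° − g t = 78.70 − 10 × 7.80 = 0.7000 m/s.
Speed = √(v_x² + v_y²) = √(335.3 + 0.4900) = 18.3 m/s.

18.3 m/s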